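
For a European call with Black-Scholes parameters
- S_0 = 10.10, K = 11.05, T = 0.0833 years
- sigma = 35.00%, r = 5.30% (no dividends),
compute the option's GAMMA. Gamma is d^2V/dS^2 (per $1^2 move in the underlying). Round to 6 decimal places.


Answer: Gamma = 0.284915

Derivation:
d1 = -0.7956948328; d2 = -0.8967109207
phi(d1) = 0.2906883155; exp(-qT) = 1.0000000000; exp(-rT) = 0.9955948313
Gamma = exp(-qT) * phi(d1) / (S * sigma * sqrt(T)) = 1.0000000000 * 0.2906883155 / (10.1000 * 0.3500 * 0.2886173938) = 0.284915


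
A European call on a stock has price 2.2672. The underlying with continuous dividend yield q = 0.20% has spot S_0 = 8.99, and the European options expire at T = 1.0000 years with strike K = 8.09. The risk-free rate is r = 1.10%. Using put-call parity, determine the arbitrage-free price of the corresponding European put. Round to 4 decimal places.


Answer: Put price = 1.2967

Derivation:
Put-call parity: C - P = S_0 * exp(-qT) - K * exp(-rT).
S_0 * exp(-qT) = 8.9900 * 0.99800200 = 8.97203797
K * exp(-rT) = 8.0900 * 0.98906028 = 8.00149766
P = C - S*exp(-qT) + K*exp(-rT)
P = 2.2672 - 8.97203797 + 8.00149766 = 1.2967


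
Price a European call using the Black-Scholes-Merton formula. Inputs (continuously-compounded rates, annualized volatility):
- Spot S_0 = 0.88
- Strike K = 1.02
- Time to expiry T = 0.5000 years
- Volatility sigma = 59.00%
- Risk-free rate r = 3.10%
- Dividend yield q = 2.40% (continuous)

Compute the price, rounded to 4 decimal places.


d1 = (ln(S/K) + (r - q + 0.5*sigma^2) * T) / (sigma * sqrt(T)) = -0.13689347
d2 = d1 - sigma * sqrt(T) = -0.55408647
exp(-rT) = 0.98461951; exp(-qT) = 0.98807171
C = S_0 * exp(-qT) * N(d1) - K * exp(-rT) * N(d2)
N(d1) = 0.44555750; N(d2) = 0.28975983
C = 0.8800 * 0.98807171 * 0.44555750 - 1.0200 * 0.98461951 * 0.28975983 = 0.0964

Answer: Price = 0.0964


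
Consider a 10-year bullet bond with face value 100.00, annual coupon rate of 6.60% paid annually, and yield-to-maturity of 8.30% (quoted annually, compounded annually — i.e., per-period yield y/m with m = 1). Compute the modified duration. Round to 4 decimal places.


Coupon per period c = face * coupon_rate / m = 6.600000
Periods per year m = 1; per-period yield y/m = 0.083000
Number of cashflows N = 10
Cashflows (t years, CF_t, discount factor 1/(1+y/m)^(m*t), PV):
  t = 1.0000: CF_t = 6.600000, DF = 0.923361, PV = 6.094183
  t = 2.0000: CF_t = 6.600000, DF = 0.852596, PV = 5.627131
  t = 3.0000: CF_t = 6.600000, DF = 0.787254, PV = 5.195873
  t = 4.0000: CF_t = 6.600000, DF = 0.726919, PV = 4.797667
  t = 5.0000: CF_t = 6.600000, DF = 0.671209, PV = 4.429979
  t = 6.0000: CF_t = 6.600000, DF = 0.619768, PV = 4.090470
  t = 7.0000: CF_t = 6.600000, DF = 0.572270, PV = 3.776980
  t = 8.0000: CF_t = 6.600000, DF = 0.528412, PV = 3.487517
  t = 9.0000: CF_t = 6.600000, DF = 0.487915, PV = 3.220237
  t = 10.0000: CF_t = 106.600000, DF = 0.450521, PV = 48.025582
Price P = sum_t PV_t = 88.745619
First compute Macaulay numerator sum_t t * PV_t:
  t * PV_t at t = 1.0000: 6.094183
  t * PV_t at t = 2.0000: 11.254262
  t * PV_t at t = 3.0000: 15.587620
  t * PV_t at t = 4.0000: 19.190668
  t * PV_t at t = 5.0000: 22.149894
  t * PV_t at t = 6.0000: 24.542819
  t * PV_t at t = 7.0000: 26.438863
  t * PV_t at t = 8.0000: 27.900133
  t * PV_t at t = 9.0000: 28.982132
  t * PV_t at t = 10.0000: 480.255822
Macaulay duration D = 662.396397 / 88.745619 = 7.463990
Modified duration = D / (1 + y/m) = 7.463990 / (1 + 0.083000) = 6.891957

Answer: Modified duration = 6.8920


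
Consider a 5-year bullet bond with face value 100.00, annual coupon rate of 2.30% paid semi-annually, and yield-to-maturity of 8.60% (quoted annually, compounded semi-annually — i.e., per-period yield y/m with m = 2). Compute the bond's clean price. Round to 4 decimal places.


Answer: Price = 74.8280

Derivation:
Coupon per period c = face * coupon_rate / m = 1.150000
Periods per year m = 2; per-period yield y/m = 0.043000
Number of cashflows N = 10
Cashflows (t years, CF_t, discount factor 1/(1+y/m)^(m*t), PV):
  t = 0.5000: CF_t = 1.150000, DF = 0.958773, PV = 1.102589
  t = 1.0000: CF_t = 1.150000, DF = 0.919245, PV = 1.057132
  t = 1.5000: CF_t = 1.150000, DF = 0.881347, PV = 1.013549
  t = 2.0000: CF_t = 1.150000, DF = 0.845012, PV = 0.971764
  t = 2.5000: CF_t = 1.150000, DF = 0.810174, PV = 0.931700
  t = 3.0000: CF_t = 1.150000, DF = 0.776773, PV = 0.893289
  t = 3.5000: CF_t = 1.150000, DF = 0.744749, PV = 0.856461
  t = 4.0000: CF_t = 1.150000, DF = 0.714045, PV = 0.821152
  t = 4.5000: CF_t = 1.150000, DF = 0.684607, PV = 0.787298
  t = 5.0000: CF_t = 101.150000, DF = 0.656382, PV = 66.393078
Price P = sum_t PV_t = 74.828012


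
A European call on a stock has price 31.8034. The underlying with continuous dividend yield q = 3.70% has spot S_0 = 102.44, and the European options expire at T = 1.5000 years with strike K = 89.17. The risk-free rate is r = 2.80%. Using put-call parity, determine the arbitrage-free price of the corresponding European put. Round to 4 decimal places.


Put-call parity: C - P = S_0 * exp(-qT) - K * exp(-rT).
S_0 * exp(-qT) = 102.4400 * 0.94601202 = 96.90947170
K * exp(-rT) = 89.1700 * 0.95886978 = 85.50241833
P = C - S*exp(-qT) + K*exp(-rT)
P = 31.8034 - 96.90947170 + 85.50241833 = 20.3963

Answer: Put price = 20.3963


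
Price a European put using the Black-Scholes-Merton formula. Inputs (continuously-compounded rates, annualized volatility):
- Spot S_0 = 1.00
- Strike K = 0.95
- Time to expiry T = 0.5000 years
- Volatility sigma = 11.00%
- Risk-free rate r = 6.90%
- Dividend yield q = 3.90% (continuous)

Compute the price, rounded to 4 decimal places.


d1 = (ln(S/K) + (r - q + 0.5*sigma^2) * T) / (sigma * sqrt(T)) = 0.89118975
d2 = d1 - sigma * sqrt(T) = 0.81340800
exp(-rT) = 0.96608834; exp(-qT) = 0.98068890
P = K * exp(-rT) * N(-d2) - S_0 * exp(-qT) * N(-d1)
N(-d1) = 0.18641369; N(-d2) = 0.20799209
P = 0.9500 * 0.96608834 * 0.20799209 - 1.0000 * 0.98068890 * 0.18641369 = 0.0081

Answer: Price = 0.0081


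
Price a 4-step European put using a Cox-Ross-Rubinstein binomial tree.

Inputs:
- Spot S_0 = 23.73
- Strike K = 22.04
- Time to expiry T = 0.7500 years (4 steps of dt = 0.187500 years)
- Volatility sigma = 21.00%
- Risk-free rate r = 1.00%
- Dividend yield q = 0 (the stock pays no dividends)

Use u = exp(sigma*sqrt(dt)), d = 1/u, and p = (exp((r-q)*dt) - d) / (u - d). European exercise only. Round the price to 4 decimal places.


dt = T/N = 0.187500
u = exp(sigma*sqrt(dt)) = 1.095195; d = 1/u = 0.913079
p = (exp((r-q)*dt) - d) / (u - d) = 0.487588
Discount per step: exp(-r*dt) = 0.998127
Stock lattice S(k, i) with i counting down-moves:
  k=0: S(0,0) = 23.7300
  k=1: S(1,0) = 25.9890; S(1,1) = 21.6674
  k=2: S(2,0) = 28.4630; S(2,1) = 23.7300; S(2,2) = 19.7840
  k=3: S(3,0) = 31.1726; S(3,1) = 25.9890; S(3,2) = 21.6674; S(3,3) = 18.0644
  k=4: S(4,0) = 34.1400; S(4,1) = 28.4630; S(4,2) = 23.7300; S(4,3) = 19.7840; S(4,4) = 16.4942
Terminal payoffs V(N, i) = max(K - S_T, 0):
  V(4,0) = 0.000000; V(4,1) = 0.000000; V(4,2) = 0.000000; V(4,3) = 2.255976; V(4,4) = 5.545790
Backward induction: V(k, i) = exp(-r*dt) * [p * V(k+1, i) + (1-p) * V(k+1, i+1)].
  V(3,0) = exp(-r*dt) * [p*0.000000 + (1-p)*0.000000] = 0.000000
  V(3,1) = exp(-r*dt) * [p*0.000000 + (1-p)*0.000000] = 0.000000
  V(3,2) = exp(-r*dt) * [p*0.000000 + (1-p)*2.255976] = 1.153824
  V(3,3) = exp(-r*dt) * [p*2.255976 + (1-p)*5.545790] = 3.934333
  V(2,0) = exp(-r*dt) * [p*0.000000 + (1-p)*0.000000] = 0.000000
  V(2,1) = exp(-r*dt) * [p*0.000000 + (1-p)*1.153824] = 0.590126
  V(2,2) = exp(-r*dt) * [p*1.153824 + (1-p)*3.934333] = 2.573761
  V(1,0) = exp(-r*dt) * [p*0.000000 + (1-p)*0.590126] = 0.301821
  V(1,1) = exp(-r*dt) * [p*0.590126 + (1-p)*2.573761] = 1.603555
  V(0,0) = exp(-r*dt) * [p*0.301821 + (1-p)*1.603555] = 0.967031

Answer: Price = V(0,0) = 0.9670


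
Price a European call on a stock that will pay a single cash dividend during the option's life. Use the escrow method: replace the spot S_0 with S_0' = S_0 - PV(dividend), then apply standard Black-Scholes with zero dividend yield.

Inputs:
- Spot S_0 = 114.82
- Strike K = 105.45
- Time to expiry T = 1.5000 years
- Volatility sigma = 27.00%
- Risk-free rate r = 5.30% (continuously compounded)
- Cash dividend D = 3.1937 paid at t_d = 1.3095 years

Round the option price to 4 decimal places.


Answer: Price = 22.1350

Derivation:
PV(D) = D * exp(-r * t_d) = 3.1937 * 0.93295016 = 2.97956292
S_0' = S_0 - PV(D) = 114.8200 - 2.97956292 = 111.84043708
d1 = (ln(S_0'/K) + (r + sigma^2/2)*T) / (sigma*sqrt(T)) = 0.58367796
d2 = d1 - sigma*sqrt(T) = 0.25299685
exp(-rT) = 0.92357802
N(d1) = 0.72028150; N(d2) = 0.59986468
C = S_0' * N(d1) - K * exp(-rT) * N(d2) = 111.84043708 * 0.72028150 - 105.4500 * 0.92357802 * 0.59986468 = 22.1350


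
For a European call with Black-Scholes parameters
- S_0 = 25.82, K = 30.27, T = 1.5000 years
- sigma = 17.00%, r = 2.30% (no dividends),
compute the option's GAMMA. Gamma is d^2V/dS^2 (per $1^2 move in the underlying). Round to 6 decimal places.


d1 = -0.4938975216; d2 = -0.7021041497
phi(d1) = 0.3531346274; exp(-qT) = 1.0000000000; exp(-rT) = 0.9660883397
Gamma = exp(-qT) * phi(d1) / (S * sigma * sqrt(T)) = 1.0000000000 * 0.3531346274 / (25.8200 * 0.1700 * 1.2247448714) = 0.065689

Answer: Gamma = 0.065689


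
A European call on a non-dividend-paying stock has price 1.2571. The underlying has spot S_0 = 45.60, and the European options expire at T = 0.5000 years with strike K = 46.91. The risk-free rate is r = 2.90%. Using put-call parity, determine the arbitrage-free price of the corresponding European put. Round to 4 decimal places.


Put-call parity: C - P = S_0 * exp(-qT) - K * exp(-rT).
S_0 * exp(-qT) = 45.6000 * 1.00000000 = 45.60000000
K * exp(-rT) = 46.9100 * 0.98560462 = 46.23471266
P = C - S*exp(-qT) + K*exp(-rT)
P = 1.2571 - 45.60000000 + 46.23471266 = 1.8918

Answer: Put price = 1.8918


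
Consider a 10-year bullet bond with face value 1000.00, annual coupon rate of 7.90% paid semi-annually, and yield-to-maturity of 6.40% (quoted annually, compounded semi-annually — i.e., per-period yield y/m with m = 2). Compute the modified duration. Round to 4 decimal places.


Answer: Modified duration = 7.0345

Derivation:
Coupon per period c = face * coupon_rate / m = 39.500000
Periods per year m = 2; per-period yield y/m = 0.032000
Number of cashflows N = 20
Cashflows (t years, CF_t, discount factor 1/(1+y/m)^(m*t), PV):
  t = 0.5000: CF_t = 39.500000, DF = 0.968992, PV = 38.275194
  t = 1.0000: CF_t = 39.500000, DF = 0.938946, PV = 37.088366
  t = 1.5000: CF_t = 39.500000, DF = 0.909831, PV = 35.938339
  t = 2.0000: CF_t = 39.500000, DF = 0.881620, PV = 34.823972
  t = 2.5000: CF_t = 39.500000, DF = 0.854283, PV = 33.744159
  t = 3.0000: CF_t = 39.500000, DF = 0.827793, PV = 32.697829
  t = 3.5000: CF_t = 39.500000, DF = 0.802125, PV = 31.683942
  t = 4.0000: CF_t = 39.500000, DF = 0.777253, PV = 30.701495
  t = 4.5000: CF_t = 39.500000, DF = 0.753152, PV = 29.749510
  t = 5.0000: CF_t = 39.500000, DF = 0.729799, PV = 28.827045
  t = 5.5000: CF_t = 39.500000, DF = 0.707169, PV = 27.933183
  t = 6.0000: CF_t = 39.500000, DF = 0.685241, PV = 27.067038
  t = 6.5000: CF_t = 39.500000, DF = 0.663994, PV = 26.227750
  t = 7.0000: CF_t = 39.500000, DF = 0.643405, PV = 25.414486
  t = 7.5000: CF_t = 39.500000, DF = 0.623454, PV = 24.626440
  t = 8.0000: CF_t = 39.500000, DF = 0.604122, PV = 23.862830
  t = 8.5000: CF_t = 39.500000, DF = 0.585390, PV = 23.122897
  t = 9.0000: CF_t = 39.500000, DF = 0.567238, PV = 22.405908
  t = 9.5000: CF_t = 39.500000, DF = 0.549649, PV = 21.711151
  t = 10.0000: CF_t = 1039.500000, DF = 0.532606, PV = 553.643936
Price P = sum_t PV_t = 1109.545469
First compute Macaulay numerator sum_t t * PV_t:
  t * PV_t at t = 0.5000: 19.137597
  t * PV_t at t = 1.0000: 37.088366
  t * PV_t at t = 1.5000: 53.907509
  t * PV_t at t = 2.0000: 69.647944
  t * PV_t at t = 2.5000: 84.360398
  t * PV_t at t = 3.0000: 98.093486
  t * PV_t at t = 3.5000: 110.893798
  t * PV_t at t = 4.0000: 122.805978
  t * PV_t at t = 4.5000: 133.872796
  t * PV_t at t = 5.0000: 144.135224
  t * PV_t at t = 5.5000: 153.632506
  t * PV_t at t = 6.0000: 162.402226
  t * PV_t at t = 6.5000: 170.480373
  t * PV_t at t = 7.0000: 177.901403
  t * PV_t at t = 7.5000: 184.698301
  t * PV_t at t = 8.0000: 190.902636
  t * PV_t at t = 8.5000: 196.544623
  t * PV_t at t = 9.0000: 201.653170
  t * PV_t at t = 9.5000: 206.255934
  t * PV_t at t = 10.0000: 5536.439364
Macaulay duration D = 8054.853633 / 1109.545469 = 7.259598
Modified duration = D / (1 + y/m) = 7.259598 / (1 + 0.032000) = 7.034494


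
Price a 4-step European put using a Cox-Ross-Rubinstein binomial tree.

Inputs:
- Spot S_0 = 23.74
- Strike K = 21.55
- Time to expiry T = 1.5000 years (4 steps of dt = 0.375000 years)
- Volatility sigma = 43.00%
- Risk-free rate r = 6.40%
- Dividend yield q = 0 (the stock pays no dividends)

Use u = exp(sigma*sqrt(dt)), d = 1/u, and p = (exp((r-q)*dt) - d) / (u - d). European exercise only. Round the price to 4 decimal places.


Answer: Price = V(0,0) = 2.7261

Derivation:
dt = T/N = 0.375000
u = exp(sigma*sqrt(dt)) = 1.301243; d = 1/u = 0.768496
p = (exp((r-q)*dt) - d) / (u - d) = 0.480142
Discount per step: exp(-r*dt) = 0.976286
Stock lattice S(k, i) with i counting down-moves:
  k=0: S(0,0) = 23.7400
  k=1: S(1,0) = 30.8915; S(1,1) = 18.2441
  k=2: S(2,0) = 40.1974; S(2,1) = 23.7400; S(2,2) = 14.0205
  k=3: S(3,0) = 52.3066; S(3,1) = 30.8915; S(3,2) = 18.2441; S(3,3) = 10.7747
  k=4: S(4,0) = 68.0636; S(4,1) = 40.1974; S(4,2) = 23.7400; S(4,3) = 14.0205; S(4,4) = 8.2803
Terminal payoffs V(N, i) = max(K - S_T, 0):
  V(4,0) = 0.000000; V(4,1) = 0.000000; V(4,2) = 0.000000; V(4,3) = 7.529492; V(4,4) = 13.269687
Backward induction: V(k, i) = exp(-r*dt) * [p * V(k+1, i) + (1-p) * V(k+1, i+1)].
  V(3,0) = exp(-r*dt) * [p*0.000000 + (1-p)*0.000000] = 0.000000
  V(3,1) = exp(-r*dt) * [p*0.000000 + (1-p)*0.000000] = 0.000000
  V(3,2) = exp(-r*dt) * [p*0.000000 + (1-p)*7.529492] = 3.821442
  V(3,3) = exp(-r*dt) * [p*7.529492 + (1-p)*13.269687] = 10.264255
  V(2,0) = exp(-r*dt) * [p*0.000000 + (1-p)*0.000000] = 0.000000
  V(2,1) = exp(-r*dt) * [p*0.000000 + (1-p)*3.821442] = 1.939495
  V(2,2) = exp(-r*dt) * [p*3.821442 + (1-p)*10.264255] = 7.000739
  V(1,0) = exp(-r*dt) * [p*0.000000 + (1-p)*1.939495] = 0.984352
  V(1,1) = exp(-r*dt) * [p*1.939495 + (1-p)*7.000739] = 4.462233
  V(0,0) = exp(-r*dt) * [p*0.984352 + (1-p)*4.462233] = 2.726137


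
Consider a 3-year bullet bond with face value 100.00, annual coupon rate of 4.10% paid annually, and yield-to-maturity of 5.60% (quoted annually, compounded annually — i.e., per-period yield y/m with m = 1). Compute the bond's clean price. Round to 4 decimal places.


Coupon per period c = face * coupon_rate / m = 4.100000
Periods per year m = 1; per-period yield y/m = 0.056000
Number of cashflows N = 3
Cashflows (t years, CF_t, discount factor 1/(1+y/m)^(m*t), PV):
  t = 1.0000: CF_t = 4.100000, DF = 0.946970, PV = 3.882576
  t = 2.0000: CF_t = 4.100000, DF = 0.896752, PV = 3.676682
  t = 3.0000: CF_t = 104.100000, DF = 0.849197, PV = 88.401366
Price P = sum_t PV_t = 95.960623

Answer: Price = 95.9606


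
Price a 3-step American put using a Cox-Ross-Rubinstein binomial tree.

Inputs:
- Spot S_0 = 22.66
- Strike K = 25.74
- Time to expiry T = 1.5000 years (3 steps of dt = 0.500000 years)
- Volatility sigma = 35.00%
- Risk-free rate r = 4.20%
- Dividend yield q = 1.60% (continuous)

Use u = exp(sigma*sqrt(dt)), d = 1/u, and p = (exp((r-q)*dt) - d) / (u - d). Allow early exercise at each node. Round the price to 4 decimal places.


Answer: Price = V(0,0) = 5.2908

Derivation:
dt = T/N = 0.500000
u = exp(sigma*sqrt(dt)) = 1.280803; d = 1/u = 0.780760
p = (exp((r-q)*dt) - d) / (u - d) = 0.464610
Discount per step: exp(-r*dt) = 0.979219
Stock lattice S(k, i) with i counting down-moves:
  k=0: S(0,0) = 22.6600
  k=1: S(1,0) = 29.0230; S(1,1) = 17.6920
  k=2: S(2,0) = 37.1728; S(2,1) = 22.6600; S(2,2) = 13.8132
  k=3: S(3,0) = 47.6110; S(3,1) = 29.0230; S(3,2) = 17.6920; S(3,3) = 10.7848
Terminal payoffs V(N, i) = max(K - S_T, 0):
  V(3,0) = 0.000000; V(3,1) = 0.000000; V(3,2) = 8.047977; V(3,3) = 14.955185
Backward induction: V(k, i) = exp(-r*dt) * [p * V(k+1, i) + (1-p) * V(k+1, i+1)]; then take max(V_cont, immediate exercise) for American.
  V(2,0) = exp(-r*dt) * [p*0.000000 + (1-p)*0.000000] = 0.000000; exercise = 0.000000; V(2,0) = max -> 0.000000
  V(2,1) = exp(-r*dt) * [p*0.000000 + (1-p)*8.047977] = 4.219269; exercise = 3.080000; V(2,1) = max -> 4.219269
  V(2,2) = exp(-r*dt) * [p*8.047977 + (1-p)*14.955185] = 11.501936; exercise = 11.926774; V(2,2) = max -> 11.926774
  V(1,0) = exp(-r*dt) * [p*0.000000 + (1-p)*4.219269] = 2.212013; exercise = 0.000000; V(1,0) = max -> 2.212013
  V(1,1) = exp(-r*dt) * [p*4.219269 + (1-p)*11.926774] = 8.172360; exercise = 8.047977; V(1,1) = max -> 8.172360
  V(0,0) = exp(-r*dt) * [p*2.212013 + (1-p)*8.172360] = 5.290843; exercise = 3.080000; V(0,0) = max -> 5.290843


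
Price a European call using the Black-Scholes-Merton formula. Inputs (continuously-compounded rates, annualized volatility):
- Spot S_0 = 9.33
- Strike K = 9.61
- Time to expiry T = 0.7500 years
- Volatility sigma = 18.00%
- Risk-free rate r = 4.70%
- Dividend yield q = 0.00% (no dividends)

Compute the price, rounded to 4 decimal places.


Answer: Price = 0.6048

Derivation:
d1 = (ln(S/K) + (r - q + 0.5*sigma^2) * T) / (sigma * sqrt(T)) = 0.11438458
d2 = d1 - sigma * sqrt(T) = -0.04149999
exp(-rT) = 0.96536405; exp(-qT) = 1.00000000
C = S_0 * exp(-qT) * N(d1) - K * exp(-rT) * N(d2)
N(d1) = 0.54553353; N(d2) = 0.48344865
C = 9.3300 * 1.00000000 * 0.54553353 - 9.6100 * 0.96536405 * 0.48344865 = 0.6048


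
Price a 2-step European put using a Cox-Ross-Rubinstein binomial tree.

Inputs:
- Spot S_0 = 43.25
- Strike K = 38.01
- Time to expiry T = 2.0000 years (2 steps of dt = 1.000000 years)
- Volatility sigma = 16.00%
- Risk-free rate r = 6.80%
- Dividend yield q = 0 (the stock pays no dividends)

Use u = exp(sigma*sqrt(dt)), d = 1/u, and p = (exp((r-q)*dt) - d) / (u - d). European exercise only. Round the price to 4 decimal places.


dt = T/N = 1.000000
u = exp(sigma*sqrt(dt)) = 1.173511; d = 1/u = 0.852144
p = (exp((r-q)*dt) - d) / (u - d) = 0.679041
Discount per step: exp(-r*dt) = 0.934260
Stock lattice S(k, i) with i counting down-moves:
  k=0: S(0,0) = 43.2500
  k=1: S(1,0) = 50.7543; S(1,1) = 36.8552
  k=2: S(2,0) = 59.5608; S(2,1) = 43.2500; S(2,2) = 31.4059
Terminal payoffs V(N, i) = max(K - S_T, 0):
  V(2,0) = 0.000000; V(2,1) = 0.000000; V(2,2) = 6.604054
Backward induction: V(k, i) = exp(-r*dt) * [p * V(k+1, i) + (1-p) * V(k+1, i+1)].
  V(1,0) = exp(-r*dt) * [p*0.000000 + (1-p)*0.000000] = 0.000000
  V(1,1) = exp(-r*dt) * [p*0.000000 + (1-p)*6.604054] = 1.980285
  V(0,0) = exp(-r*dt) * [p*0.000000 + (1-p)*1.980285] = 0.593806

Answer: Price = V(0,0) = 0.5938


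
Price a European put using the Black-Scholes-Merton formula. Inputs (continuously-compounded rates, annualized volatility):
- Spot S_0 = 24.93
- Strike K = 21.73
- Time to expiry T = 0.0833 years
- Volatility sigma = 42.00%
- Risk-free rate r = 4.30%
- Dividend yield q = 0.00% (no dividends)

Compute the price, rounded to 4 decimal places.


Answer: Price = 0.1702

Derivation:
d1 = (ln(S/K) + (r - q + 0.5*sigma^2) * T) / (sigma * sqrt(T)) = 1.22346076
d2 = d1 - sigma * sqrt(T) = 1.10224145
exp(-rT) = 0.99642451; exp(-qT) = 1.00000000
P = K * exp(-rT) * N(-d2) - S_0 * exp(-qT) * N(-d1)
N(-d1) = 0.11057786; N(-d2) = 0.13517836
P = 21.7300 * 0.99642451 * 0.13517836 - 24.9300 * 1.00000000 * 0.11057786 = 0.1702


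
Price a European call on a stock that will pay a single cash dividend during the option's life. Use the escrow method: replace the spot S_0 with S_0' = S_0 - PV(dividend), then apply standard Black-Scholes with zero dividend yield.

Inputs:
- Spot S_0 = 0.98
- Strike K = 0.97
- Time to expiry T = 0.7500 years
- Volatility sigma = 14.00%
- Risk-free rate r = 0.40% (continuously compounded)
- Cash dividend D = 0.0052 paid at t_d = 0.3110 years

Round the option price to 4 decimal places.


Answer: Price = 0.0509

Derivation:
PV(D) = D * exp(-r * t_d) = 0.0052 * 0.99875677 = 0.00519354
S_0' = S_0 - PV(D) = 0.9800 - 0.00519354 = 0.97480646
d1 = (ln(S_0'/K) + (r + sigma^2/2)*T) / (sigma*sqrt(T)) = 0.12613357
d2 = d1 - sigma*sqrt(T) = 0.00489001
exp(-rT) = 0.99700450
N(d1) = 0.55018690; N(d2) = 0.50195082
C = S_0' * N(d1) - K * exp(-rT) * N(d2) = 0.97480646 * 0.55018690 - 0.9700 * 0.99700450 * 0.50195082 = 0.0509


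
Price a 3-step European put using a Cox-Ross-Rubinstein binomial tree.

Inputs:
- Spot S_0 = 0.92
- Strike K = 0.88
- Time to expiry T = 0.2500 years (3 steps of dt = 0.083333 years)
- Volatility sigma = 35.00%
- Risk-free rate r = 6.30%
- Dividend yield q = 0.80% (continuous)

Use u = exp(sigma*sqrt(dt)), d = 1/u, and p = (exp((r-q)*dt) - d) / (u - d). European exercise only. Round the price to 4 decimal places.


dt = T/N = 0.083333
u = exp(sigma*sqrt(dt)) = 1.106317; d = 1/u = 0.903900
p = (exp((r-q)*dt) - d) / (u - d) = 0.497457
Discount per step: exp(-r*dt) = 0.994764
Stock lattice S(k, i) with i counting down-moves:
  k=0: S(0,0) = 0.9200
  k=1: S(1,0) = 1.0178; S(1,1) = 0.8316
  k=2: S(2,0) = 1.1260; S(2,1) = 0.9200; S(2,2) = 0.7517
  k=3: S(3,0) = 1.2457; S(3,1) = 1.0178; S(3,2) = 0.8316; S(3,3) = 0.6794
Terminal payoffs V(N, i) = max(K - S_T, 0):
  V(3,0) = 0.000000; V(3,1) = 0.000000; V(3,2) = 0.048412; V(3,3) = 0.200563
Backward induction: V(k, i) = exp(-r*dt) * [p * V(k+1, i) + (1-p) * V(k+1, i+1)].
  V(2,0) = exp(-r*dt) * [p*0.000000 + (1-p)*0.000000] = 0.000000
  V(2,1) = exp(-r*dt) * [p*0.000000 + (1-p)*0.048412] = 0.024202
  V(2,2) = exp(-r*dt) * [p*0.048412 + (1-p)*0.200563] = 0.124220
  V(1,0) = exp(-r*dt) * [p*0.000000 + (1-p)*0.024202] = 0.012099
  V(1,1) = exp(-r*dt) * [p*0.024202 + (1-p)*0.124220] = 0.074075
  V(0,0) = exp(-r*dt) * [p*0.012099 + (1-p)*0.074075] = 0.043018

Answer: Price = V(0,0) = 0.0430


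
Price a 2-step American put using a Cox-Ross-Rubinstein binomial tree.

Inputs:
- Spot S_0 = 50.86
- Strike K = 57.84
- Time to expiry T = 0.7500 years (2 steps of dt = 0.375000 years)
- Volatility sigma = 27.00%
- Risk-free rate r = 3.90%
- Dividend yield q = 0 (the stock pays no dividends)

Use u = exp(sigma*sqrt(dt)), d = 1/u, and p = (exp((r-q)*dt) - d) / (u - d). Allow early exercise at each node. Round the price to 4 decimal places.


dt = T/N = 0.375000
u = exp(sigma*sqrt(dt)) = 1.179795; d = 1/u = 0.847605
p = (exp((r-q)*dt) - d) / (u - d) = 0.503108
Discount per step: exp(-r*dt) = 0.985481
Stock lattice S(k, i) with i counting down-moves:
  k=0: S(0,0) = 50.8600
  k=1: S(1,0) = 60.0044; S(1,1) = 43.1092
  k=2: S(2,0) = 70.7928; S(2,1) = 50.8600; S(2,2) = 36.5396
Terminal payoffs V(N, i) = max(K - S_T, 0):
  V(2,0) = 0.000000; V(2,1) = 6.980000; V(2,2) = 21.300435
Backward induction: V(k, i) = exp(-r*dt) * [p * V(k+1, i) + (1-p) * V(k+1, i+1)]; then take max(V_cont, immediate exercise) for American.
  V(1,0) = exp(-r*dt) * [p*0.000000 + (1-p)*6.980000] = 3.417949; exercise = 0.000000; V(1,0) = max -> 3.417949
  V(1,1) = exp(-r*dt) * [p*6.980000 + (1-p)*21.300435] = 13.891056; exercise = 14.730810; V(1,1) = max -> 14.730810
  V(0,0) = exp(-r*dt) * [p*3.417949 + (1-p)*14.730810] = 8.907979; exercise = 6.980000; V(0,0) = max -> 8.907979

Answer: Price = V(0,0) = 8.9080


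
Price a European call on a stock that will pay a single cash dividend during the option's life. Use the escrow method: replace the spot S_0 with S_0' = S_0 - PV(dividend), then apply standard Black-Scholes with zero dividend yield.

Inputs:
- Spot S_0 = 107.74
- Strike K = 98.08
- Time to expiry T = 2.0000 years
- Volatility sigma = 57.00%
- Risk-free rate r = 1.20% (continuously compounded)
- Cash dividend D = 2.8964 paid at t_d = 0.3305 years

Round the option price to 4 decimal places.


Answer: Price = 36.1431

Derivation:
PV(D) = D * exp(-r * t_d) = 2.8964 * 0.99604185 = 2.88493563
S_0' = S_0 - PV(D) = 107.7400 - 2.88493563 = 104.85506437
d1 = (ln(S_0'/K) + (r + sigma^2/2)*T) / (sigma*sqrt(T)) = 0.51568626
d2 = d1 - sigma*sqrt(T) = -0.29041547
exp(-rT) = 0.97628571
N(d1) = 0.69696322; N(d2) = 0.38574920
C = S_0' * N(d1) - K * exp(-rT) * N(d2) = 104.85506437 * 0.69696322 - 98.0800 * 0.97628571 * 0.38574920 = 36.1431


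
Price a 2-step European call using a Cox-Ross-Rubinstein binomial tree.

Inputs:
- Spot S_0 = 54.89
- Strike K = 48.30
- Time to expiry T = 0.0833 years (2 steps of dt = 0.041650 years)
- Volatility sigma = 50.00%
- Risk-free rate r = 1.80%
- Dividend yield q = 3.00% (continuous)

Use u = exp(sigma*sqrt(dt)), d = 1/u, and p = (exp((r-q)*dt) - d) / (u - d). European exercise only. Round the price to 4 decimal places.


Answer: Price = V(0,0) = 7.5114

Derivation:
dt = T/N = 0.041650
u = exp(sigma*sqrt(dt)) = 1.107430; d = 1/u = 0.902992
p = (exp((r-q)*dt) - d) / (u - d) = 0.472068
Discount per step: exp(-r*dt) = 0.999251
Stock lattice S(k, i) with i counting down-moves:
  k=0: S(0,0) = 54.8900
  k=1: S(1,0) = 60.7868; S(1,1) = 49.5652
  k=2: S(2,0) = 67.3171; S(2,1) = 54.8900; S(2,2) = 44.7570
Terminal payoffs V(N, i) = max(S_T - K, 0):
  V(2,0) = 19.017114; V(2,1) = 6.590000; V(2,2) = 0.000000
Backward induction: V(k, i) = exp(-r*dt) * [p * V(k+1, i) + (1-p) * V(k+1, i+1)].
  V(1,0) = exp(-r*dt) * [p*19.017114 + (1-p)*6.590000] = 12.447102
  V(1,1) = exp(-r*dt) * [p*6.590000 + (1-p)*0.000000] = 3.108594
  V(0,0) = exp(-r*dt) * [p*12.447102 + (1-p)*3.108594] = 7.511367


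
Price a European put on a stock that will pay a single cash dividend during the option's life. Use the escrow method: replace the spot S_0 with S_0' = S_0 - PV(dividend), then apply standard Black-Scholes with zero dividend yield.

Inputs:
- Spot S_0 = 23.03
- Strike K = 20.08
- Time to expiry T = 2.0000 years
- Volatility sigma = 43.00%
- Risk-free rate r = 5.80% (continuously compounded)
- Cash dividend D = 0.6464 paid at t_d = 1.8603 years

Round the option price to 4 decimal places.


PV(D) = D * exp(-r * t_d) = 0.6464 * 0.89771970 = 0.58028601
S_0' = S_0 - PV(D) = 23.0300 - 0.58028601 = 22.44971399
d1 = (ln(S_0'/K) + (r + sigma^2/2)*T) / (sigma*sqrt(T)) = 0.67825284
d2 = d1 - sigma*sqrt(T) = 0.07014101
exp(-rT) = 0.89047522
N(-d1) = 0.24880570; N(-d2) = 0.47204071
P = K * exp(-rT) * N(-d2) - S_0' * N(-d1) = 20.0800 * 0.89047522 * 0.47204071 - 22.44971399 * 0.24880570 = 2.8548

Answer: Price = 2.8548


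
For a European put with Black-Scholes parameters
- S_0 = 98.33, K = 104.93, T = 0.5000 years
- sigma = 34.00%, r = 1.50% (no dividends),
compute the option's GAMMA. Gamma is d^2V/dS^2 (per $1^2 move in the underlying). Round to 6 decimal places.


Answer: Gamma = 0.016757

Derivation:
d1 = -0.1188117932; d2 = -0.3592280988
phi(d1) = 0.3961364112; exp(-qT) = 1.0000000000; exp(-rT) = 0.9925280548
Gamma = exp(-qT) * phi(d1) / (S * sigma * sqrt(T)) = 1.0000000000 * 0.3961364112 / (98.3300 * 0.3400 * 0.7071067812) = 0.016757


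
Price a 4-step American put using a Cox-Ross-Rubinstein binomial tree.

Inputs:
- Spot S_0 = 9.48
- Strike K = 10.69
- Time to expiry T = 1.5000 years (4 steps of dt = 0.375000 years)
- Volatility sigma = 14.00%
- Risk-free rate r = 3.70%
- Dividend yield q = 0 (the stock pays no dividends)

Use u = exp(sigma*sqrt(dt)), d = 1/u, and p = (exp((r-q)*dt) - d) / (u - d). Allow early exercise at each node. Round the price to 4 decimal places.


dt = T/N = 0.375000
u = exp(sigma*sqrt(dt)) = 1.089514; d = 1/u = 0.917840
p = (exp((r-q)*dt) - d) / (u - d) = 0.559965
Discount per step: exp(-r*dt) = 0.986221
Stock lattice S(k, i) with i counting down-moves:
  k=0: S(0,0) = 9.4800
  k=1: S(1,0) = 10.3286; S(1,1) = 8.7011
  k=2: S(2,0) = 11.2532; S(2,1) = 9.4800; S(2,2) = 7.9862
  k=3: S(3,0) = 12.2605; S(3,1) = 10.3286; S(3,2) = 8.7011; S(3,3) = 7.3301
  k=4: S(4,0) = 13.3580; S(4,1) = 11.2532; S(4,2) = 9.4800; S(4,3) = 7.9862; S(4,4) = 6.7279
Terminal payoffs V(N, i) = max(K - S_T, 0):
  V(4,0) = 0.000000; V(4,1) = 0.000000; V(4,2) = 1.210000; V(4,3) = 2.703760; V(4,4) = 3.962149
Backward induction: V(k, i) = exp(-r*dt) * [p * V(k+1, i) + (1-p) * V(k+1, i+1)]; then take max(V_cont, immediate exercise) for American.
  V(3,0) = exp(-r*dt) * [p*0.000000 + (1-p)*0.000000] = 0.000000; exercise = 0.000000; V(3,0) = max -> 0.000000
  V(3,1) = exp(-r*dt) * [p*0.000000 + (1-p)*1.210000] = 0.525106; exercise = 0.361403; V(3,1) = max -> 0.525106
  V(3,2) = exp(-r*dt) * [p*1.210000 + (1-p)*2.703760] = 1.841577; exercise = 1.988876; V(3,2) = max -> 1.988876
  V(3,3) = exp(-r*dt) * [p*2.703760 + (1-p)*3.962149] = 3.212610; exercise = 3.359909; V(3,3) = max -> 3.359909
  V(2,0) = exp(-r*dt) * [p*0.000000 + (1-p)*0.525106] = 0.227881; exercise = 0.000000; V(2,0) = max -> 0.227881
  V(2,1) = exp(-r*dt) * [p*0.525106 + (1-p)*1.988876] = 1.153105; exercise = 1.210000; V(2,1) = max -> 1.210000
  V(2,2) = exp(-r*dt) * [p*1.988876 + (1-p)*3.359909] = 2.556461; exercise = 2.703760; V(2,2) = max -> 2.703760
  V(1,0) = exp(-r*dt) * [p*0.227881 + (1-p)*1.210000] = 0.650953; exercise = 0.361403; V(1,0) = max -> 0.650953
  V(1,1) = exp(-r*dt) * [p*1.210000 + (1-p)*2.703760] = 1.841577; exercise = 1.988876; V(1,1) = max -> 1.988876
  V(0,0) = exp(-r*dt) * [p*0.650953 + (1-p)*1.988876] = 1.222604; exercise = 1.210000; V(0,0) = max -> 1.222604

Answer: Price = V(0,0) = 1.2226


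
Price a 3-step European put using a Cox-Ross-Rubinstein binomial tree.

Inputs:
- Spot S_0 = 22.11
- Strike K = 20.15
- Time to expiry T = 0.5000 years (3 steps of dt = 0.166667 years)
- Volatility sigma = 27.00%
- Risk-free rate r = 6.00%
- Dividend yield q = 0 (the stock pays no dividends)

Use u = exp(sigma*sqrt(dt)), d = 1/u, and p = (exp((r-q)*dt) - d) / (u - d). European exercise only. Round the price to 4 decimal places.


dt = T/N = 0.166667
u = exp(sigma*sqrt(dt)) = 1.116532; d = 1/u = 0.895631
p = (exp((r-q)*dt) - d) / (u - d) = 0.517967
Discount per step: exp(-r*dt) = 0.990050
Stock lattice S(k, i) with i counting down-moves:
  k=0: S(0,0) = 22.1100
  k=1: S(1,0) = 24.6865; S(1,1) = 19.8024
  k=2: S(2,0) = 27.5633; S(2,1) = 22.1100; S(2,2) = 17.7356
  k=3: S(3,0) = 30.7753; S(3,1) = 24.6865; S(3,2) = 19.8024; S(3,3) = 15.8846
Terminal payoffs V(N, i) = max(K - S_T, 0):
  V(3,0) = 0.000000; V(3,1) = 0.000000; V(3,2) = 0.347604; V(3,3) = 4.265419
Backward induction: V(k, i) = exp(-r*dt) * [p * V(k+1, i) + (1-p) * V(k+1, i+1)].
  V(2,0) = exp(-r*dt) * [p*0.000000 + (1-p)*0.000000] = 0.000000
  V(2,1) = exp(-r*dt) * [p*0.000000 + (1-p)*0.347604] = 0.165889
  V(2,2) = exp(-r*dt) * [p*0.347604 + (1-p)*4.265419] = 2.213869
  V(1,0) = exp(-r*dt) * [p*0.000000 + (1-p)*0.165889] = 0.079168
  V(1,1) = exp(-r*dt) * [p*0.165889 + (1-p)*2.213869] = 1.141609
  V(0,0) = exp(-r*dt) * [p*0.079168 + (1-p)*1.141609] = 0.585416

Answer: Price = V(0,0) = 0.5854


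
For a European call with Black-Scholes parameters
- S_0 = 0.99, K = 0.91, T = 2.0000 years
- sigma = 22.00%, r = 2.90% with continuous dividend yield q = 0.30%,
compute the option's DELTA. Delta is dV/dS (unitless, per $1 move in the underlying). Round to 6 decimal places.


Answer: Delta = 0.719255

Derivation:
d1 = 0.5935208236; d2 = 0.2823938399
phi(d1) = 0.3345155152; exp(-qT) = 0.9940179641; exp(-rT) = 0.9436499474
N(d1) = 0.7235836744
Delta = exp(-qT) * N(d1) = 0.9940179641 * 0.7235836744 = 0.719255


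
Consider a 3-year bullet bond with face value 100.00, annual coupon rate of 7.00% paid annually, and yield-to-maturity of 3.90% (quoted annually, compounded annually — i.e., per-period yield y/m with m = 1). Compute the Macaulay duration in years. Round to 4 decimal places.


Coupon per period c = face * coupon_rate / m = 7.000000
Periods per year m = 1; per-period yield y/m = 0.039000
Number of cashflows N = 3
Cashflows (t years, CF_t, discount factor 1/(1+y/m)^(m*t), PV):
  t = 1.0000: CF_t = 7.000000, DF = 0.962464, PV = 6.737247
  t = 2.0000: CF_t = 7.000000, DF = 0.926337, PV = 6.484357
  t = 3.0000: CF_t = 107.000000, DF = 0.891566, PV = 95.397531
Price P = sum_t PV_t = 108.619136
Macaulay numerator sum_t t * PV_t:
  t * PV_t at t = 1.0000: 6.737247
  t * PV_t at t = 2.0000: 12.968715
  t * PV_t at t = 3.0000: 286.192593
Macaulay duration D = (sum_t t * PV_t) / P = 305.898555 / 108.619136 = 2.816249

Answer: Macaulay duration = 2.8162 years


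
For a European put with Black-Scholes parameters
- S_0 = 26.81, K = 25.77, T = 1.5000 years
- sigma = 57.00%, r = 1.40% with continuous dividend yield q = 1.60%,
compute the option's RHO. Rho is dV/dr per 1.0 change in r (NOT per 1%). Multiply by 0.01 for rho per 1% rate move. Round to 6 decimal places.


Answer: Rho = -23.340998

Derivation:
d1 = 0.4014282916; d2 = -0.2966762851
phi(d1) = 0.3680594261; exp(-qT) = 0.9762857098; exp(-rT) = 0.9792189646
N(-d2) = 0.6166431680
Rho = -K*T*exp(-rT)*N(-d2) = -25.7700 * 1.5000 * 0.9792189646 * 0.6166431680 = -23.340998


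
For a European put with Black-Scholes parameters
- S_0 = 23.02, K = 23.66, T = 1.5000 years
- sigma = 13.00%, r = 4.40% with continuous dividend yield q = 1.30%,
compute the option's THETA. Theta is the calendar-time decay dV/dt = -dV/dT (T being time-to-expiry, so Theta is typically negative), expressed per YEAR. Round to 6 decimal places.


d1 = 0.1994295709; d2 = 0.0402127376
phi(d1) = 0.3910872453; exp(-qT) = 0.9806888952; exp(-rT) = 0.9361308643
Theta = -S*exp(-qT)*phi(d1)*sigma/(2*sqrt(T)) + r*K*exp(-rT)*N(-d2) - q*S*exp(-qT)*N(-d1)
N(-d1) = 0.4209633654; N(-d2) = 0.4839617613; sqrt(T) = 1.2247448714
Term 1 = -23.0200 * 0.9806888952 * 0.3910872453 * 0.1300 / (2 * 1.2247448714) = -0.4685737511
Term 2 = 0.0440 * 23.6600 * 0.9361308643 * 0.4839617613 = 0.4716447772
Term 3 = -0.0130 * 23.0200 * 0.9806888952 * 0.4209633654 = -0.1235447321
Theta = -0.4685737511 + (0.4716447772) + (-0.1235447321) = -0.120474

Answer: Theta = -0.120474


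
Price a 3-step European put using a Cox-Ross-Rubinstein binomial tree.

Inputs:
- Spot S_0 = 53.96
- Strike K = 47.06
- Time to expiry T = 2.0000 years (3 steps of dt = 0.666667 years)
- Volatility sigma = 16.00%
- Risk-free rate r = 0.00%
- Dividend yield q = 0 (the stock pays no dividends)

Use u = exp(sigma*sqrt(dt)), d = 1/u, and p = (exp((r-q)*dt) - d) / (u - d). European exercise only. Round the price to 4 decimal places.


Answer: Price = V(0,0) = 1.6010

Derivation:
dt = T/N = 0.666667
u = exp(sigma*sqrt(dt)) = 1.139557; d = 1/u = 0.877534
p = (exp((r-q)*dt) - d) / (u - d) = 0.467387
Discount per step: exp(-r*dt) = 1.000000
Stock lattice S(k, i) with i counting down-moves:
  k=0: S(0,0) = 53.9600
  k=1: S(1,0) = 61.4905; S(1,1) = 47.3517
  k=2: S(2,0) = 70.0719; S(2,1) = 53.9600; S(2,2) = 41.5528
  k=3: S(3,0) = 79.8509; S(3,1) = 61.4905; S(3,2) = 47.3517; S(3,3) = 36.4640
Terminal payoffs V(N, i) = max(K - S_T, 0):
  V(3,0) = 0.000000; V(3,1) = 0.000000; V(3,2) = 0.000000; V(3,3) = 10.596029
Backward induction: V(k, i) = exp(-r*dt) * [p * V(k+1, i) + (1-p) * V(k+1, i+1)].
  V(2,0) = exp(-r*dt) * [p*0.000000 + (1-p)*0.000000] = 0.000000
  V(2,1) = exp(-r*dt) * [p*0.000000 + (1-p)*0.000000] = 0.000000
  V(2,2) = exp(-r*dt) * [p*0.000000 + (1-p)*10.596029] = 5.643588
  V(1,0) = exp(-r*dt) * [p*0.000000 + (1-p)*0.000000] = 0.000000
  V(1,1) = exp(-r*dt) * [p*0.000000 + (1-p)*5.643588] = 3.005851
  V(0,0) = exp(-r*dt) * [p*0.000000 + (1-p)*3.005851] = 1.600957


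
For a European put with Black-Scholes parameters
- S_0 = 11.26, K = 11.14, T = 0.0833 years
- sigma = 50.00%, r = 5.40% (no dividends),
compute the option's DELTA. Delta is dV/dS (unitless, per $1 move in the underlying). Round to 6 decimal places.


Answer: Delta = -0.429530

Derivation:
d1 = 0.1775713367; d2 = 0.0332626399
phi(d1) = 0.3927019613; exp(-qT) = 1.0000000000; exp(-rT) = 0.9955119017
N(-d1) = 0.4295298184
Delta = -exp(-qT) * N(-d1) = -1.0000000000 * 0.4295298184 = -0.429530


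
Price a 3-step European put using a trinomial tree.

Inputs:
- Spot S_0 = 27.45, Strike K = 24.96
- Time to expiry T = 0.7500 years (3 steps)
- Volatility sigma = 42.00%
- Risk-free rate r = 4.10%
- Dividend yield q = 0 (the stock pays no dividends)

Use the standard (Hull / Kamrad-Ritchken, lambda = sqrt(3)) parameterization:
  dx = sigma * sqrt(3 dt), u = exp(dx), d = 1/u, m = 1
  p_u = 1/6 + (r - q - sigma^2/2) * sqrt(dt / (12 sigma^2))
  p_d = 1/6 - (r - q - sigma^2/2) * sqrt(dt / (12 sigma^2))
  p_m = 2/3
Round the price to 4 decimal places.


Answer: Price = V(0,0) = 2.3287

Derivation:
dt = T/N = 0.250000; dx = sigma*sqrt(3*dt) = 0.363731
u = exp(dx) = 1.438687; d = 1/u = 0.695078
p_u = 0.150446, p_m = 0.666667, p_d = 0.182887
Discount per step: exp(-r*dt) = 0.989802
Stock lattice S(k, j) with j the centered position index:
  k=0: S(0,+0) = 27.4500
  k=1: S(1,-1) = 19.0799; S(1,+0) = 27.4500; S(1,+1) = 39.4919
  k=2: S(2,-2) = 13.2620; S(2,-1) = 19.0799; S(2,+0) = 27.4500; S(2,+1) = 39.4919; S(2,+2) = 56.8165
  k=3: S(3,-3) = 9.2181; S(3,-2) = 13.2620; S(3,-1) = 19.0799; S(3,+0) = 27.4500; S(3,+1) = 39.4919; S(3,+2) = 56.8165; S(3,+3) = 81.7412
Terminal payoffs V(N, j) = max(K - S_T, 0):
  V(3,-3) = 15.741852; V(3,-2) = 11.697973; V(3,-1) = 5.880099; V(3,+0) = 0.000000; V(3,+1) = 0.000000; V(3,+2) = 0.000000; V(3,+3) = 0.000000
Backward induction: V(k, j) = exp(-r*dt) * [p_u * V(k+1, j+1) + p_m * V(k+1, j) + p_d * V(k+1, j-1)]
  V(2,-2) = exp(-r*dt) * [p_u*5.880099 + p_m*11.697973 + p_d*15.741852] = 11.444365
  V(2,-1) = exp(-r*dt) * [p_u*0.000000 + p_m*5.880099 + p_d*11.697973] = 5.997686
  V(2,+0) = exp(-r*dt) * [p_u*0.000000 + p_m*0.000000 + p_d*5.880099] = 1.064430
  V(2,+1) = exp(-r*dt) * [p_u*0.000000 + p_m*0.000000 + p_d*0.000000] = 0.000000
  V(2,+2) = exp(-r*dt) * [p_u*0.000000 + p_m*0.000000 + p_d*0.000000] = 0.000000
  V(1,-1) = exp(-r*dt) * [p_u*1.064430 + p_m*5.997686 + p_d*11.444365] = 6.187875
  V(1,+0) = exp(-r*dt) * [p_u*0.000000 + p_m*1.064430 + p_d*5.997686] = 1.788099
  V(1,+1) = exp(-r*dt) * [p_u*0.000000 + p_m*0.000000 + p_d*1.064430] = 0.192686
  V(0,+0) = exp(-r*dt) * [p_u*0.192686 + p_m*1.788099 + p_d*6.187875] = 2.328747


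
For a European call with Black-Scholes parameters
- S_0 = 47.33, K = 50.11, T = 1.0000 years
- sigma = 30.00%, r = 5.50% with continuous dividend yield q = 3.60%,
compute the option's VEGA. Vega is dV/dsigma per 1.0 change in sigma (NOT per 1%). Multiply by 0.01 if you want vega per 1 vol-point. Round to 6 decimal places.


Answer: Vega = 18.209428

Derivation:
d1 = 0.0230791832; d2 = -0.2769208168
phi(d1) = 0.3988360465; exp(-qT) = 0.9646402935; exp(-rT) = 0.9464851480
Vega = S * exp(-qT) * phi(d1) * sqrt(T) = 47.3300 * 0.9646402935 * 0.3988360465 * 1.0000000000 = 18.209428


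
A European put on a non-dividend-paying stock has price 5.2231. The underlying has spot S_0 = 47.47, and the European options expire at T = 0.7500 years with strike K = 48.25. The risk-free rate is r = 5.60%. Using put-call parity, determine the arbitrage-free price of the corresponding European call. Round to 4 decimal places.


Put-call parity: C - P = S_0 * exp(-qT) - K * exp(-rT).
S_0 * exp(-qT) = 47.4700 * 1.00000000 = 47.47000000
K * exp(-rT) = 48.2500 * 0.95886978 = 46.26546691
C = P + S*exp(-qT) - K*exp(-rT)
C = 5.2231 + 47.47000000 - 46.26546691 = 6.4276

Answer: Call price = 6.4276


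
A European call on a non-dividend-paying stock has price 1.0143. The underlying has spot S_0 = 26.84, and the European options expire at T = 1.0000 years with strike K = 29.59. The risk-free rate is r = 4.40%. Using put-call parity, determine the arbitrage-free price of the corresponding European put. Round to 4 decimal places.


Put-call parity: C - P = S_0 * exp(-qT) - K * exp(-rT).
S_0 * exp(-qT) = 26.8400 * 1.00000000 = 26.84000000
K * exp(-rT) = 29.5900 * 0.95695396 = 28.31626760
P = C - S*exp(-qT) + K*exp(-rT)
P = 1.0143 - 26.84000000 + 28.31626760 = 2.4906

Answer: Put price = 2.4906


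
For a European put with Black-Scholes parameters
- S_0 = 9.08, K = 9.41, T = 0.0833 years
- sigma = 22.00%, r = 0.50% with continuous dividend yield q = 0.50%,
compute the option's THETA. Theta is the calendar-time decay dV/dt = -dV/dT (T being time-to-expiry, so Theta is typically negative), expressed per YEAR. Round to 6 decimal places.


Answer: Theta = -1.196715

Derivation:
d1 = -0.5304742496; d2 = -0.5939700762
phi(d1) = 0.3465805576; exp(-qT) = 0.9995835867; exp(-rT) = 0.9995835867
Theta = -S*exp(-qT)*phi(d1)*sigma/(2*sqrt(T)) + r*K*exp(-rT)*N(-d2) - q*S*exp(-qT)*N(-d1)
N(-d1) = 0.7021084210; N(-d2) = 0.7237339363; sqrt(T) = 0.2886173938
Term 1 = -9.0800 * 0.9995835867 * 0.3465805576 * 0.2200 / (2 * 0.2886173938) = -1.1988900212
Term 2 = 0.0050 * 9.4100 * 0.9995835867 * 0.7237339363 = 0.0340375021
Term 3 = -0.0050 * 9.0800 * 0.9995835867 * 0.7021084210 = -0.0318624488
Theta = -1.1988900212 + (0.0340375021) + (-0.0318624488) = -1.196715
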